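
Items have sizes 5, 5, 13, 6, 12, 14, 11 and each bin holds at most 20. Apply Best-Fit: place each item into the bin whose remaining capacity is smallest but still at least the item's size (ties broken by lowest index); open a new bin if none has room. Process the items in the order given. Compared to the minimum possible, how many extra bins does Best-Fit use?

Best-Fit: [5,5] [13,6] [12] [14] [11] → 5 bins.
Total size 66; any packing needs at least ⌈66/20⌉ = 4 bins.
An optimal packing achieves that bound: [14,6] [13,5] [12,5] [11] → 4 bins.
Excess: 5 − 4 = 1.

1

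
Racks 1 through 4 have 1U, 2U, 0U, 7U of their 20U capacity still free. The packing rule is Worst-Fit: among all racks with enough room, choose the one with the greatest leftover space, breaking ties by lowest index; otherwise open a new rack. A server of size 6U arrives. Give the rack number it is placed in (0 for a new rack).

4

Racks with room: rack 4 (7U).
Most room is rack 4 with 7U free.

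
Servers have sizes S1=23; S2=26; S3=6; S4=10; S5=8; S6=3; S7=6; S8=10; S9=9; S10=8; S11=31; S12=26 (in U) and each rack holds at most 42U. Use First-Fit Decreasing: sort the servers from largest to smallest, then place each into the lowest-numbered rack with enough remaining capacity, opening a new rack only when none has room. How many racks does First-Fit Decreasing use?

Sorted descending: 31, 26, 26, 23, 10, 10, 9, 8, 8, 6, 6, 3.
rack 1: place 31U, 11U left
rack 2: place 26U, 16U left
rack 3: place 26U, 16U left
rack 4: place 23U, 19U left
rack 1: place 10U, 1U left
rack 2: place 10U, 6U left
rack 3: place 9U, 7U left
rack 4: place 8U, 11U left
rack 4: place 8U, 3U left
rack 2: place 6U, 0U left
rack 3: place 6U, 1U left
rack 4: place 3U, 0U left

4 racks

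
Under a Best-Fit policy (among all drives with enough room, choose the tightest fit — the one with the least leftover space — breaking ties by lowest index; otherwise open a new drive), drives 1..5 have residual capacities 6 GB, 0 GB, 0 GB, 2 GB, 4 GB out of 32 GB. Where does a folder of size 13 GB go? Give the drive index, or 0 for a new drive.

0

No drive has ≥ 13 GB free, so a new drive is opened.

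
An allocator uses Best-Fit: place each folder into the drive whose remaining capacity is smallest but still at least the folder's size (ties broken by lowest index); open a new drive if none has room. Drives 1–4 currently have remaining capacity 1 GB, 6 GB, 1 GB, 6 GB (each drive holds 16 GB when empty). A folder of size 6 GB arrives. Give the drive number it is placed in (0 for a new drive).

2

Drives with room: drive 2 (6 GB), drive 4 (6 GB).
Tightest fit is drive 2 with 6 GB free.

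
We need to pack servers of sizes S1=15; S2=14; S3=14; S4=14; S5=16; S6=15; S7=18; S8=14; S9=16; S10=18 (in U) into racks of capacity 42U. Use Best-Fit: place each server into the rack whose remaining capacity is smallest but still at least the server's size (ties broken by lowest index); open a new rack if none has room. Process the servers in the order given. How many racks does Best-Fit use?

5

Put S1 (15U) in rack 1; 27U remain.
Put S2 (14U) in rack 1; 13U remain.
Put S3 (14U) in rack 2; 28U remain.
Put S4 (14U) in rack 2; 14U remain.
Put S5 (16U) in rack 3; 26U remain.
Put S6 (15U) in rack 3; 11U remain.
Put S7 (18U) in rack 4; 24U remain.
Put S8 (14U) in rack 2; 0U remain.
Put S9 (16U) in rack 4; 8U remain.
Put S10 (18U) in rack 5; 24U remain.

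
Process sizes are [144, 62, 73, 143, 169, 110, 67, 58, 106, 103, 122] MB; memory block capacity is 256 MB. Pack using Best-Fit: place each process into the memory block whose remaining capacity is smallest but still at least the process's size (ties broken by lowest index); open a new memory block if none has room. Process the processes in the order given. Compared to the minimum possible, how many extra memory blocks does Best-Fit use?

1

Best-Fit: [144,62] [73,143] [169,67] [110,58] [106,103] [122] → 6 memory blocks.
Total size 1157 MB; any packing needs at least ⌈1157/256⌉ = 5 memory blocks.
An optimal packing achieves that bound: [169,73] [144,110] [143,106] [122,103] [67,62,58] → 5 memory blocks.
Excess: 6 − 5 = 1.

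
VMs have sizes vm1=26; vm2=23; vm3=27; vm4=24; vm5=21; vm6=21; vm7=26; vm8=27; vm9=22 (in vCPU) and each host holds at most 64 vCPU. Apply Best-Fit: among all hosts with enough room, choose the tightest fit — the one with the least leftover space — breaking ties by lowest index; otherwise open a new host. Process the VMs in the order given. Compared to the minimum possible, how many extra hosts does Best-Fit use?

Best-Fit: [26,23] [27,24] [21,21,22] [26,27] → 4 hosts.
Total size 217 vCPU; any packing needs at least ⌈217/64⌉ = 4 hosts.
So 4 is already optimal.

0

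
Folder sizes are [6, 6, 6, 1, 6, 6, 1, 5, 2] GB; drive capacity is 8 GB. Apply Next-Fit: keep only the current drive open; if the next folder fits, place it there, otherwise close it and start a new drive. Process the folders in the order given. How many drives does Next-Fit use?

6 drives

drive 1: place 6 GB, 2 GB left
drive 2: place 6 GB, 2 GB left
drive 3: place 6 GB, 2 GB left
drive 3: place 1 GB, 1 GB left
drive 4: place 6 GB, 2 GB left
drive 5: place 6 GB, 2 GB left
drive 5: place 1 GB, 1 GB left
drive 6: place 5 GB, 3 GB left
drive 6: place 2 GB, 1 GB left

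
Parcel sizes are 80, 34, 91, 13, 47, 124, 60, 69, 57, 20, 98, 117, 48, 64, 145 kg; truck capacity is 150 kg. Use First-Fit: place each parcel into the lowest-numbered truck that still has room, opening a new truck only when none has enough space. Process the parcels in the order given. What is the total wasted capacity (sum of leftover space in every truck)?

283

truck 1: place 80 kg, 70 kg left
truck 1: place 34 kg, 36 kg left
truck 2: place 91 kg, 59 kg left
truck 1: place 13 kg, 23 kg left
truck 2: place 47 kg, 12 kg left
truck 3: place 124 kg, 26 kg left
truck 4: place 60 kg, 90 kg left
truck 4: place 69 kg, 21 kg left
truck 5: place 57 kg, 93 kg left
truck 1: place 20 kg, 3 kg left
truck 6: place 98 kg, 52 kg left
truck 7: place 117 kg, 33 kg left
truck 5: place 48 kg, 45 kg left
truck 8: place 64 kg, 86 kg left
truck 9: place 145 kg, 5 kg left
9 trucks × 150 kg = 1350 kg; used 1067 kg; unused 283 kg.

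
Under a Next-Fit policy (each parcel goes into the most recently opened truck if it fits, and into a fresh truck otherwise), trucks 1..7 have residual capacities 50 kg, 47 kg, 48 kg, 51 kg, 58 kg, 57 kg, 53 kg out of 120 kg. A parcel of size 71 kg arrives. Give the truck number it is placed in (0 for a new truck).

0

Next-Fit only looks at truck 7, which has 53 kg free.
71 kg does not fit, so a new truck is opened.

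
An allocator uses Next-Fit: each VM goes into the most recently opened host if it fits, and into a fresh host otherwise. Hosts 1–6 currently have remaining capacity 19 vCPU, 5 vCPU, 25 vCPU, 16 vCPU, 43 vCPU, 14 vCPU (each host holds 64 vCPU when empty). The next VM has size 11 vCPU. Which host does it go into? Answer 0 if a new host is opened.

Next-Fit only looks at host 6, which has 14 vCPU free.
11 vCPU fits there.

6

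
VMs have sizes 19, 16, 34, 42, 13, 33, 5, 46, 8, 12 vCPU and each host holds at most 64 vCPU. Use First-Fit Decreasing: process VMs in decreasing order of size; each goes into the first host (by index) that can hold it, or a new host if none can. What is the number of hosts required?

Sorted descending: 46, 42, 34, 33, 19, 16, 13, 12, 8, 5.
Put 46 vCPU in host 1; 18 vCPU remain.
Put 42 vCPU in host 2; 22 vCPU remain.
Put 34 vCPU in host 3; 30 vCPU remain.
Put 33 vCPU in host 4; 31 vCPU remain.
Put 19 vCPU in host 2; 3 vCPU remain.
Put 16 vCPU in host 1; 2 vCPU remain.
Put 13 vCPU in host 3; 17 vCPU remain.
Put 12 vCPU in host 3; 5 vCPU remain.
Put 8 vCPU in host 4; 23 vCPU remain.
Put 5 vCPU in host 3; 0 vCPU remain.

4 hosts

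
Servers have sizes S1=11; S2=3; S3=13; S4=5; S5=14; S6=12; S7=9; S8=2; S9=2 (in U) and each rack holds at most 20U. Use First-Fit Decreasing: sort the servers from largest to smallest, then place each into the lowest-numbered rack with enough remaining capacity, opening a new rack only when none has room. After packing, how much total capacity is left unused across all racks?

Sorted descending: 14, 13, 12, 11, 9, 5, 3, 2, 2.
rack 1: place 14U, 6U left
rack 2: place 13U, 7U left
rack 3: place 12U, 8U left
rack 4: place 11U, 9U left
rack 4: place 9U, 0U left
rack 1: place 5U, 1U left
rack 2: place 3U, 4U left
rack 2: place 2U, 2U left
rack 2: place 2U, 0U left
4 racks × 20U = 80U; used 71U; unused 9U.

9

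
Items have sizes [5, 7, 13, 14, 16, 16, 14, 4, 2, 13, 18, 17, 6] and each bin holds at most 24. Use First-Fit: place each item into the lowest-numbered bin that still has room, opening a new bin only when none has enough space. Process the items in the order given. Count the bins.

9

bin 1: place 5, 19 left
bin 1: place 7, 12 left
bin 2: place 13, 11 left
bin 3: place 14, 10 left
bin 4: place 16, 8 left
bin 5: place 16, 8 left
bin 6: place 14, 10 left
bin 1: place 4, 8 left
bin 1: place 2, 6 left
bin 7: place 13, 11 left
bin 8: place 18, 6 left
bin 9: place 17, 7 left
bin 1: place 6, 0 left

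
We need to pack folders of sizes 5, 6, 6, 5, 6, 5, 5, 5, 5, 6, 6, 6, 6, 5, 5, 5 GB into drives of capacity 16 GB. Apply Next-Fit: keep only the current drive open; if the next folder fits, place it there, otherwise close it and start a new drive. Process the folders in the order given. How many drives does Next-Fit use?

drive 1: place 5 GB, 11 GB left
drive 1: place 6 GB, 5 GB left
drive 2: place 6 GB, 10 GB left
drive 2: place 5 GB, 5 GB left
drive 3: place 6 GB, 10 GB left
drive 3: place 5 GB, 5 GB left
drive 3: place 5 GB, 0 GB left
drive 4: place 5 GB, 11 GB left
drive 4: place 5 GB, 6 GB left
drive 4: place 6 GB, 0 GB left
drive 5: place 6 GB, 10 GB left
drive 5: place 6 GB, 4 GB left
drive 6: place 6 GB, 10 GB left
drive 6: place 5 GB, 5 GB left
drive 6: place 5 GB, 0 GB left
drive 7: place 5 GB, 11 GB left

7 drives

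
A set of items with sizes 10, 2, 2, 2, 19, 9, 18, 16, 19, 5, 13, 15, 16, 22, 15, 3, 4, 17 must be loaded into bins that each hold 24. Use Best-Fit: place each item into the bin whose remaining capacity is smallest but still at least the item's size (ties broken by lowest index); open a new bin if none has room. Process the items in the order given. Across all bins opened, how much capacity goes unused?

Put 10 in bin 1; 14 remain.
Put 2 in bin 1; 12 remain.
Put 2 in bin 1; 10 remain.
Put 2 in bin 1; 8 remain.
Put 19 in bin 2; 5 remain.
Put 9 in bin 3; 15 remain.
Put 18 in bin 4; 6 remain.
Put 16 in bin 5; 8 remain.
Put 19 in bin 6; 5 remain.
Put 5 in bin 2; 0 remain.
Put 13 in bin 3; 2 remain.
Put 15 in bin 7; 9 remain.
Put 16 in bin 8; 8 remain.
Put 22 in bin 9; 2 remain.
Put 15 in bin 10; 9 remain.
Put 3 in bin 6; 2 remain.
Put 4 in bin 4; 2 remain.
Put 17 in bin 11; 7 remain.
11 bins × 24 = 264; used 207; unused 57.

57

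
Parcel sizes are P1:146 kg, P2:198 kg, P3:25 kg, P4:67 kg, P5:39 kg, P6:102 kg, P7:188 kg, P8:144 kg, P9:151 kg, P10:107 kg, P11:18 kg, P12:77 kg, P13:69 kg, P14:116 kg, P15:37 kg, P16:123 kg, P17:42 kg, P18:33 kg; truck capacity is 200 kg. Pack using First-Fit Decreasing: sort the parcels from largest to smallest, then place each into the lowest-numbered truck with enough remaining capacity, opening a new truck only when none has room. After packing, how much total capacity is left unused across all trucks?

118

Sorted descending: 198, 188, 151, 146, 144, 123, 116, 107, 102, 77, 69, 67, 42, 39, 37, 33, 25, 18.
Put 198 kg in truck 1; 2 kg remain.
Put 188 kg in truck 2; 12 kg remain.
Put 151 kg in truck 3; 49 kg remain.
Put 146 kg in truck 4; 54 kg remain.
Put 144 kg in truck 5; 56 kg remain.
Put 123 kg in truck 6; 77 kg remain.
Put 116 kg in truck 7; 84 kg remain.
Put 107 kg in truck 8; 93 kg remain.
Put 102 kg in truck 9; 98 kg remain.
Put 77 kg in truck 6; 0 kg remain.
Put 69 kg in truck 7; 15 kg remain.
Put 67 kg in truck 8; 26 kg remain.
Put 42 kg in truck 3; 7 kg remain.
Put 39 kg in truck 4; 15 kg remain.
Put 37 kg in truck 5; 19 kg remain.
Put 33 kg in truck 9; 65 kg remain.
Put 25 kg in truck 8; 1 kg remain.
Put 18 kg in truck 5; 1 kg remain.
9 trucks × 200 kg = 1800 kg; used 1682 kg; unused 118 kg.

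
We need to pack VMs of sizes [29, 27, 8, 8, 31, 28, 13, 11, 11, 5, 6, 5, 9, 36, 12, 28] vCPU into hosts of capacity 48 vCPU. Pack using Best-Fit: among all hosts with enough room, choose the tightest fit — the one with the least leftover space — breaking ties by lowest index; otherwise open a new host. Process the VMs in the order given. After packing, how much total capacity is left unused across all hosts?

21

host 1: place 29 vCPU, 19 vCPU left
host 2: place 27 vCPU, 21 vCPU left
host 1: place 8 vCPU, 11 vCPU left
host 1: place 8 vCPU, 3 vCPU left
host 3: place 31 vCPU, 17 vCPU left
host 4: place 28 vCPU, 20 vCPU left
host 3: place 13 vCPU, 4 vCPU left
host 4: place 11 vCPU, 9 vCPU left
host 2: place 11 vCPU, 10 vCPU left
host 4: place 5 vCPU, 4 vCPU left
host 2: place 6 vCPU, 4 vCPU left
host 5: place 5 vCPU, 43 vCPU left
host 5: place 9 vCPU, 34 vCPU left
host 6: place 36 vCPU, 12 vCPU left
host 6: place 12 vCPU, 0 vCPU left
host 5: place 28 vCPU, 6 vCPU left
6 hosts × 48 vCPU = 288 vCPU; used 267 vCPU; unused 21 vCPU.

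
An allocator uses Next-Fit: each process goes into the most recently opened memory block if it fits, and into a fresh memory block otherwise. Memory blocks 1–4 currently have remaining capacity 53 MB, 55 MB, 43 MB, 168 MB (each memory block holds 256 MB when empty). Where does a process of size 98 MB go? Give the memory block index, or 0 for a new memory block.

Next-Fit only looks at memory block 4, which has 168 MB free.
98 MB fits there.

4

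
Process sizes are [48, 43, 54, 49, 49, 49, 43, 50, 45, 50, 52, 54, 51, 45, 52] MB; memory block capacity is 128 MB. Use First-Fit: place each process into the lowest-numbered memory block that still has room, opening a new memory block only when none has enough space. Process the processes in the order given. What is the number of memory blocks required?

8 memory blocks

Put 48 MB in memory block 1; 80 MB remain.
Put 43 MB in memory block 1; 37 MB remain.
Put 54 MB in memory block 2; 74 MB remain.
Put 49 MB in memory block 2; 25 MB remain.
Put 49 MB in memory block 3; 79 MB remain.
Put 49 MB in memory block 3; 30 MB remain.
Put 43 MB in memory block 4; 85 MB remain.
Put 50 MB in memory block 4; 35 MB remain.
Put 45 MB in memory block 5; 83 MB remain.
Put 50 MB in memory block 5; 33 MB remain.
Put 52 MB in memory block 6; 76 MB remain.
Put 54 MB in memory block 6; 22 MB remain.
Put 51 MB in memory block 7; 77 MB remain.
Put 45 MB in memory block 7; 32 MB remain.
Put 52 MB in memory block 8; 76 MB remain.
Final memory blocks: [48,43] [54,49] [49,49] [43,50] [45,50] [52,54] [51,45] [52].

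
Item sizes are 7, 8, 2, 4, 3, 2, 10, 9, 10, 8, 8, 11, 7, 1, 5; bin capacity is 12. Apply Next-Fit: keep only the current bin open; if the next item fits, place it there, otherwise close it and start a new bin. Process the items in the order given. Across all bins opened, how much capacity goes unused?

bin 1: place 7, 5 left
bin 2: place 8, 4 left
bin 2: place 2, 2 left
bin 3: place 4, 8 left
bin 3: place 3, 5 left
bin 3: place 2, 3 left
bin 4: place 10, 2 left
bin 5: place 9, 3 left
bin 6: place 10, 2 left
bin 7: place 8, 4 left
bin 8: place 8, 4 left
bin 9: place 11, 1 left
bin 10: place 7, 5 left
bin 10: place 1, 4 left
bin 11: place 5, 7 left
11 bins × 12 = 132; used 95; unused 37.

37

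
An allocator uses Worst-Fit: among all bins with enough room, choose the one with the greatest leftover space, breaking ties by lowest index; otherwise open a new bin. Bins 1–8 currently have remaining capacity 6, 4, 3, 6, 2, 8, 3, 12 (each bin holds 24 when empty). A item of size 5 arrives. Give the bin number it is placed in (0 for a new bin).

Bins with room: bin 1 (6), bin 4 (6), bin 6 (8), bin 8 (12).
Most room is bin 8 with 12 free.

8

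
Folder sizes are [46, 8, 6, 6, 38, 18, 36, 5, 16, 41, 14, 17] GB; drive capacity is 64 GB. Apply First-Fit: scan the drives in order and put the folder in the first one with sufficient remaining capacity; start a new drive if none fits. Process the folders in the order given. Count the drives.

5 drives

drive 1: place 46 GB, 18 GB left
drive 1: place 8 GB, 10 GB left
drive 1: place 6 GB, 4 GB left
drive 2: place 6 GB, 58 GB left
drive 2: place 38 GB, 20 GB left
drive 2: place 18 GB, 2 GB left
drive 3: place 36 GB, 28 GB left
drive 3: place 5 GB, 23 GB left
drive 3: place 16 GB, 7 GB left
drive 4: place 41 GB, 23 GB left
drive 4: place 14 GB, 9 GB left
drive 5: place 17 GB, 47 GB left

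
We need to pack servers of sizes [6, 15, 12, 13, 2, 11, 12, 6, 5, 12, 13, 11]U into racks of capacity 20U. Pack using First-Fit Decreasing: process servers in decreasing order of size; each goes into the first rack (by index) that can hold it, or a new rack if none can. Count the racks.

Sorted descending: 15, 13, 13, 12, 12, 12, 11, 11, 6, 6, 5, 2.
Put 15U in rack 1; 5U remain.
Put 13U in rack 2; 7U remain.
Put 13U in rack 3; 7U remain.
Put 12U in rack 4; 8U remain.
Put 12U in rack 5; 8U remain.
Put 12U in rack 6; 8U remain.
Put 11U in rack 7; 9U remain.
Put 11U in rack 8; 9U remain.
Put 6U in rack 2; 1U remain.
Put 6U in rack 3; 1U remain.
Put 5U in rack 1; 0U remain.
Put 2U in rack 4; 6U remain.

8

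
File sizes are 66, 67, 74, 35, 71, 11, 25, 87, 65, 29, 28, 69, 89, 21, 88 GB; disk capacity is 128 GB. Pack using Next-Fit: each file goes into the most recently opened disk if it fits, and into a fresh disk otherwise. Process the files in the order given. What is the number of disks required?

9

Put 66 GB in disk 1; 62 GB remain.
Put 67 GB in disk 2; 61 GB remain.
Put 74 GB in disk 3; 54 GB remain.
Put 35 GB in disk 3; 19 GB remain.
Put 71 GB in disk 4; 57 GB remain.
Put 11 GB in disk 4; 46 GB remain.
Put 25 GB in disk 4; 21 GB remain.
Put 87 GB in disk 5; 41 GB remain.
Put 65 GB in disk 6; 63 GB remain.
Put 29 GB in disk 6; 34 GB remain.
Put 28 GB in disk 6; 6 GB remain.
Put 69 GB in disk 7; 59 GB remain.
Put 89 GB in disk 8; 39 GB remain.
Put 21 GB in disk 8; 18 GB remain.
Put 88 GB in disk 9; 40 GB remain.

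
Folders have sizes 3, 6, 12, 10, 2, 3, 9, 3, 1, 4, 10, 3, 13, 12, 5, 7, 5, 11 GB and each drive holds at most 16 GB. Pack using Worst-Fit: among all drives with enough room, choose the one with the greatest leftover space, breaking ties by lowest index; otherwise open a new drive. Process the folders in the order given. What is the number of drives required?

9

Put 3 GB in drive 1; 13 GB remain.
Put 6 GB in drive 1; 7 GB remain.
Put 12 GB in drive 2; 4 GB remain.
Put 10 GB in drive 3; 6 GB remain.
Put 2 GB in drive 1; 5 GB remain.
Put 3 GB in drive 3; 3 GB remain.
Put 9 GB in drive 4; 7 GB remain.
Put 3 GB in drive 4; 4 GB remain.
Put 1 GB in drive 1; 4 GB remain.
Put 4 GB in drive 1; 0 GB remain.
Put 10 GB in drive 5; 6 GB remain.
Put 3 GB in drive 5; 3 GB remain.
Put 13 GB in drive 6; 3 GB remain.
Put 12 GB in drive 7; 4 GB remain.
Put 5 GB in drive 8; 11 GB remain.
Put 7 GB in drive 8; 4 GB remain.
Put 5 GB in drive 9; 11 GB remain.
Put 11 GB in drive 9; 0 GB remain.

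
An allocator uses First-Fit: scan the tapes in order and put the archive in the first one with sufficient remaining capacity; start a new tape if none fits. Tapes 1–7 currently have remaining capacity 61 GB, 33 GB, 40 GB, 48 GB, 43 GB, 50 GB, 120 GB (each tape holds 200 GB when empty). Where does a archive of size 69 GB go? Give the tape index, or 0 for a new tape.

Tapes with room: tape 7 (120 GB).
The first with room is tape 7.

7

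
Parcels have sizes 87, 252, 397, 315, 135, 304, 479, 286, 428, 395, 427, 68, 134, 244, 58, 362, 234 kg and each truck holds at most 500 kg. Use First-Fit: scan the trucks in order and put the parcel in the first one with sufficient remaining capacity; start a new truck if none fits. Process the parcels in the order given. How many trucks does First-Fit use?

11 trucks

87 kg → truck 1 (remaining 413 kg)
252 kg → truck 1 (remaining 161 kg)
397 kg → truck 2 (remaining 103 kg)
315 kg → truck 3 (remaining 185 kg)
135 kg → truck 1 (remaining 26 kg)
304 kg → truck 4 (remaining 196 kg)
479 kg → truck 5 (remaining 21 kg)
286 kg → truck 6 (remaining 214 kg)
428 kg → truck 7 (remaining 72 kg)
395 kg → truck 8 (remaining 105 kg)
427 kg → truck 9 (remaining 73 kg)
68 kg → truck 2 (remaining 35 kg)
134 kg → truck 3 (remaining 51 kg)
244 kg → truck 10 (remaining 256 kg)
58 kg → truck 4 (remaining 138 kg)
362 kg → truck 11 (remaining 138 kg)
234 kg → truck 10 (remaining 22 kg)
Final trucks: [87,252,135] [397,68] [315,134] [304,58] [479] [286] [428] [395] [427] [244,234] [362].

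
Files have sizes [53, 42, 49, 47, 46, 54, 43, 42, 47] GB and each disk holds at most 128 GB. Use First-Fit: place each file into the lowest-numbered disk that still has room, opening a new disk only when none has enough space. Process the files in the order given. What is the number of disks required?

disk 1: place 53 GB, 75 GB left
disk 1: place 42 GB, 33 GB left
disk 2: place 49 GB, 79 GB left
disk 2: place 47 GB, 32 GB left
disk 3: place 46 GB, 82 GB left
disk 3: place 54 GB, 28 GB left
disk 4: place 43 GB, 85 GB left
disk 4: place 42 GB, 43 GB left
disk 5: place 47 GB, 81 GB left

5 disks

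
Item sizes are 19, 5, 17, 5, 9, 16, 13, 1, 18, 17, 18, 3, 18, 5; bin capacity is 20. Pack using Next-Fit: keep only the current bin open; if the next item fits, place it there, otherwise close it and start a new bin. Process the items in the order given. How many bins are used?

bin 1: place 19, 1 left
bin 2: place 5, 15 left
bin 3: place 17, 3 left
bin 4: place 5, 15 left
bin 4: place 9, 6 left
bin 5: place 16, 4 left
bin 6: place 13, 7 left
bin 6: place 1, 6 left
bin 7: place 18, 2 left
bin 8: place 17, 3 left
bin 9: place 18, 2 left
bin 10: place 3, 17 left
bin 11: place 18, 2 left
bin 12: place 5, 15 left

12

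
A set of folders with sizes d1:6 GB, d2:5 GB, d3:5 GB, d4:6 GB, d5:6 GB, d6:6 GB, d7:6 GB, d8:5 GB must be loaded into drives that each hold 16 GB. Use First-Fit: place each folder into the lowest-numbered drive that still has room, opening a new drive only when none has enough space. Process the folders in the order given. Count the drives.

d1 (6 GB) → drive 1 (remaining 10 GB)
d2 (5 GB) → drive 1 (remaining 5 GB)
d3 (5 GB) → drive 1 (remaining 0 GB)
d4 (6 GB) → drive 2 (remaining 10 GB)
d5 (6 GB) → drive 2 (remaining 4 GB)
d6 (6 GB) → drive 3 (remaining 10 GB)
d7 (6 GB) → drive 3 (remaining 4 GB)
d8 (5 GB) → drive 4 (remaining 11 GB)
Final drives: [6,5,5] [6,6] [6,6] [5].

4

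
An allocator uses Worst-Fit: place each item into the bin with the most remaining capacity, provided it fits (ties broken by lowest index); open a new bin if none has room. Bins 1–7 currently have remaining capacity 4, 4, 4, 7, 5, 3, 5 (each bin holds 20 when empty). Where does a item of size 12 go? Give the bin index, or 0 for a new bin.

0

No bin has ≥ 12 free, so a new bin is opened.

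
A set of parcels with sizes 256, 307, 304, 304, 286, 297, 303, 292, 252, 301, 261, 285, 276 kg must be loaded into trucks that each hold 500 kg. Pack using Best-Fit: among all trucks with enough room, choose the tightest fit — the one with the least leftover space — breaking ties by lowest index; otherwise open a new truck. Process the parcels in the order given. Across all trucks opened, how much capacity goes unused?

2776

truck 1: place 256 kg, 244 kg left
truck 2: place 307 kg, 193 kg left
truck 3: place 304 kg, 196 kg left
truck 4: place 304 kg, 196 kg left
truck 5: place 286 kg, 214 kg left
truck 6: place 297 kg, 203 kg left
truck 7: place 303 kg, 197 kg left
truck 8: place 292 kg, 208 kg left
truck 9: place 252 kg, 248 kg left
truck 10: place 301 kg, 199 kg left
truck 11: place 261 kg, 239 kg left
truck 12: place 285 kg, 215 kg left
truck 13: place 276 kg, 224 kg left
13 trucks × 500 kg = 6500 kg; used 3724 kg; unused 2776 kg.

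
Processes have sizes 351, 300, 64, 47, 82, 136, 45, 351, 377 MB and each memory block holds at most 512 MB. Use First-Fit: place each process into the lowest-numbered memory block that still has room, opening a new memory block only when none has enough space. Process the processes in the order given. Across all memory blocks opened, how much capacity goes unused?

295

Put 351 MB in memory block 1; 161 MB remain.
Put 300 MB in memory block 2; 212 MB remain.
Put 64 MB in memory block 1; 97 MB remain.
Put 47 MB in memory block 1; 50 MB remain.
Put 82 MB in memory block 2; 130 MB remain.
Put 136 MB in memory block 3; 376 MB remain.
Put 45 MB in memory block 1; 5 MB remain.
Put 351 MB in memory block 3; 25 MB remain.
Put 377 MB in memory block 4; 135 MB remain.
4 memory blocks × 512 MB = 2048 MB; used 1753 MB; unused 295 MB.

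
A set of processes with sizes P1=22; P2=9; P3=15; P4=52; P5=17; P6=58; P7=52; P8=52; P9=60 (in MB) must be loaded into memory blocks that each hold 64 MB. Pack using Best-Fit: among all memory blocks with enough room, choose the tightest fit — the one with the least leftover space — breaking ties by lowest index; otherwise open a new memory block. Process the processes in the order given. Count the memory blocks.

6

P1 (22 MB) → memory block 1 (remaining 42 MB)
P2 (9 MB) → memory block 1 (remaining 33 MB)
P3 (15 MB) → memory block 1 (remaining 18 MB)
P4 (52 MB) → memory block 2 (remaining 12 MB)
P5 (17 MB) → memory block 1 (remaining 1 MB)
P6 (58 MB) → memory block 3 (remaining 6 MB)
P7 (52 MB) → memory block 4 (remaining 12 MB)
P8 (52 MB) → memory block 5 (remaining 12 MB)
P9 (60 MB) → memory block 6 (remaining 4 MB)
Final memory blocks: [22,9,15,17] [52] [58] [52] [52] [60].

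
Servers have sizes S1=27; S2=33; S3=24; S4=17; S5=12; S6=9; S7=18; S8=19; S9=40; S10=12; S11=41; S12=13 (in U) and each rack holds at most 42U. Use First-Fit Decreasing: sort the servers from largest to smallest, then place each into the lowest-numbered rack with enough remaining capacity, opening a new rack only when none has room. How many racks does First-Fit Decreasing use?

Sorted descending: 41, 40, 33, 27, 24, 19, 18, 17, 13, 12, 12, 9.
rack 1: place 41U, 1U left
rack 2: place 40U, 2U left
rack 3: place 33U, 9U left
rack 4: place 27U, 15U left
rack 5: place 24U, 18U left
rack 6: place 19U, 23U left
rack 5: place 18U, 0U left
rack 6: place 17U, 6U left
rack 4: place 13U, 2U left
rack 7: place 12U, 30U left
rack 7: place 12U, 18U left
rack 3: place 9U, 0U left
Final racks: [41] [40] [33,9] [27,13] [24,18] [19,17] [12,12].

7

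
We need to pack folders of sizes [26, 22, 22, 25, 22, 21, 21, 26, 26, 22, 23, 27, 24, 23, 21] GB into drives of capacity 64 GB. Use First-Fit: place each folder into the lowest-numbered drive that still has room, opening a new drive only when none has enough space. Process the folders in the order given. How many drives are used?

7

Put 26 GB in drive 1; 38 GB remain.
Put 22 GB in drive 1; 16 GB remain.
Put 22 GB in drive 2; 42 GB remain.
Put 25 GB in drive 2; 17 GB remain.
Put 22 GB in drive 3; 42 GB remain.
Put 21 GB in drive 3; 21 GB remain.
Put 21 GB in drive 3; 0 GB remain.
Put 26 GB in drive 4; 38 GB remain.
Put 26 GB in drive 4; 12 GB remain.
Put 22 GB in drive 5; 42 GB remain.
Put 23 GB in drive 5; 19 GB remain.
Put 27 GB in drive 6; 37 GB remain.
Put 24 GB in drive 6; 13 GB remain.
Put 23 GB in drive 7; 41 GB remain.
Put 21 GB in drive 7; 20 GB remain.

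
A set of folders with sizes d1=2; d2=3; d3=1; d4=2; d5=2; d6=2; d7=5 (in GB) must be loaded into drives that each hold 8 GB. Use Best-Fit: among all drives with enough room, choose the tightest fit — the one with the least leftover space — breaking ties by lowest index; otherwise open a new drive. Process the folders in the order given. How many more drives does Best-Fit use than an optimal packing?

Best-Fit: [2,3,1,2] [2,2] [5] → 3 drives.
Total size 17 GB; any packing needs at least ⌈17/8⌉ = 3 drives.
So 3 is already optimal.

0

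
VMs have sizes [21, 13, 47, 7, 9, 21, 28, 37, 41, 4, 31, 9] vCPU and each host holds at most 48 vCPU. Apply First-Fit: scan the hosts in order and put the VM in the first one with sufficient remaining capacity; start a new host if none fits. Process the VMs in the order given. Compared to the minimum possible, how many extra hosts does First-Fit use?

First-Fit: [21,13,7,4] [47] [9,21,9] [28] [37] [41] [31] → 7 hosts.
Total size 268 vCPU; any packing needs at least ⌈268/48⌉ = 6 hosts.
An optimal packing achieves that bound: [47] [41,7] [37,9] [31,13,4] [28,9] [21,21] → 6 hosts.
Excess: 7 − 6 = 1.

1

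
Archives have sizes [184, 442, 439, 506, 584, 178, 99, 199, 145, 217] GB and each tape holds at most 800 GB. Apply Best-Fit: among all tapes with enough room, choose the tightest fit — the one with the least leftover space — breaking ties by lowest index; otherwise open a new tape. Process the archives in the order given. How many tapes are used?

184 GB → tape 1 (remaining 616 GB)
442 GB → tape 1 (remaining 174 GB)
439 GB → tape 2 (remaining 361 GB)
506 GB → tape 3 (remaining 294 GB)
584 GB → tape 4 (remaining 216 GB)
178 GB → tape 4 (remaining 38 GB)
99 GB → tape 1 (remaining 75 GB)
199 GB → tape 3 (remaining 95 GB)
145 GB → tape 2 (remaining 216 GB)
217 GB → tape 5 (remaining 583 GB)

5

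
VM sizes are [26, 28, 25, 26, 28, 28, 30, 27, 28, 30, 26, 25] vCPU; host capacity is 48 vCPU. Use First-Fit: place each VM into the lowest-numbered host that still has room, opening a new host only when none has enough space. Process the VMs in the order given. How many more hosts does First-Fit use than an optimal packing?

0

First-Fit: [26] [28] [25] [26] [28] [28] [30] [27] [28] [30] [26] [25] → 12 hosts.
12 VMs exceed 24 vCPU (half the capacity), and no two of those can share a host, so at least 12 hosts are needed.
So 12 is already optimal.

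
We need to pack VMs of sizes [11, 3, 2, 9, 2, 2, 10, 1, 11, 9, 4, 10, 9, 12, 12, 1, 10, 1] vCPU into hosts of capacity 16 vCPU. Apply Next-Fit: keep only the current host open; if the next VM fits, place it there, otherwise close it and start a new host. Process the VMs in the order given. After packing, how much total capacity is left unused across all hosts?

Put 11 vCPU in host 1; 5 vCPU remain.
Put 3 vCPU in host 1; 2 vCPU remain.
Put 2 vCPU in host 1; 0 vCPU remain.
Put 9 vCPU in host 2; 7 vCPU remain.
Put 2 vCPU in host 2; 5 vCPU remain.
Put 2 vCPU in host 2; 3 vCPU remain.
Put 10 vCPU in host 3; 6 vCPU remain.
Put 1 vCPU in host 3; 5 vCPU remain.
Put 11 vCPU in host 4; 5 vCPU remain.
Put 9 vCPU in host 5; 7 vCPU remain.
Put 4 vCPU in host 5; 3 vCPU remain.
Put 10 vCPU in host 6; 6 vCPU remain.
Put 9 vCPU in host 7; 7 vCPU remain.
Put 12 vCPU in host 8; 4 vCPU remain.
Put 12 vCPU in host 9; 4 vCPU remain.
Put 1 vCPU in host 9; 3 vCPU remain.
Put 10 vCPU in host 10; 6 vCPU remain.
Put 1 vCPU in host 10; 5 vCPU remain.
10 hosts × 16 vCPU = 160 vCPU; used 119 vCPU; unused 41 vCPU.

41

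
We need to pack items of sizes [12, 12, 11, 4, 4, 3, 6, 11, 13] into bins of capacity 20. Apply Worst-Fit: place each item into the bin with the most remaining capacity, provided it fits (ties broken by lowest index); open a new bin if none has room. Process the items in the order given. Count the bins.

12 → bin 1 (remaining 8)
12 → bin 2 (remaining 8)
11 → bin 3 (remaining 9)
4 → bin 3 (remaining 5)
4 → bin 1 (remaining 4)
3 → bin 2 (remaining 5)
6 → bin 4 (remaining 14)
11 → bin 4 (remaining 3)
13 → bin 5 (remaining 7)

5 bins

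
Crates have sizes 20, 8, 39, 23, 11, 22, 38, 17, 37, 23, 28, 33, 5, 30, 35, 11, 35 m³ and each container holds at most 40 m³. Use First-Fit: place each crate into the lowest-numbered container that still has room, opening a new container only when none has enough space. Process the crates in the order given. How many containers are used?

12

20 m³ → container 1 (remaining 20 m³)
8 m³ → container 1 (remaining 12 m³)
39 m³ → container 2 (remaining 1 m³)
23 m³ → container 3 (remaining 17 m³)
11 m³ → container 1 (remaining 1 m³)
22 m³ → container 4 (remaining 18 m³)
38 m³ → container 5 (remaining 2 m³)
17 m³ → container 3 (remaining 0 m³)
37 m³ → container 6 (remaining 3 m³)
23 m³ → container 7 (remaining 17 m³)
28 m³ → container 8 (remaining 12 m³)
33 m³ → container 9 (remaining 7 m³)
5 m³ → container 4 (remaining 13 m³)
30 m³ → container 10 (remaining 10 m³)
35 m³ → container 11 (remaining 5 m³)
11 m³ → container 4 (remaining 2 m³)
35 m³ → container 12 (remaining 5 m³)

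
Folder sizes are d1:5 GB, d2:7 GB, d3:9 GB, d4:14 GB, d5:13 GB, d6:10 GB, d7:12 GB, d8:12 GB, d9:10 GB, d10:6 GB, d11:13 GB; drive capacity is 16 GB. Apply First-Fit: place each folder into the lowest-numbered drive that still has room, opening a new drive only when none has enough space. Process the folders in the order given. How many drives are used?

9 drives

d1 (5 GB) → drive 1 (remaining 11 GB)
d2 (7 GB) → drive 1 (remaining 4 GB)
d3 (9 GB) → drive 2 (remaining 7 GB)
d4 (14 GB) → drive 3 (remaining 2 GB)
d5 (13 GB) → drive 4 (remaining 3 GB)
d6 (10 GB) → drive 5 (remaining 6 GB)
d7 (12 GB) → drive 6 (remaining 4 GB)
d8 (12 GB) → drive 7 (remaining 4 GB)
d9 (10 GB) → drive 8 (remaining 6 GB)
d10 (6 GB) → drive 2 (remaining 1 GB)
d11 (13 GB) → drive 9 (remaining 3 GB)
Final drives: [5,7] [9,6] [14] [13] [10] [12] [12] [10] [13].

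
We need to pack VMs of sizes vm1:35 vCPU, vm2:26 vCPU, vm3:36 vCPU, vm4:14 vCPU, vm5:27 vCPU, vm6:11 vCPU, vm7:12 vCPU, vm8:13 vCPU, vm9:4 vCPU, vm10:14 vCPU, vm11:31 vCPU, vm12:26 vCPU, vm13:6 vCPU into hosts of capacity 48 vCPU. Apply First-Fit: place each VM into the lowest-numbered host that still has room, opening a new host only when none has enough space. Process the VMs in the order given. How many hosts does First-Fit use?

host 1: place vm1 (35 vCPU), 13 vCPU left
host 2: place vm2 (26 vCPU), 22 vCPU left
host 3: place vm3 (36 vCPU), 12 vCPU left
host 2: place vm4 (14 vCPU), 8 vCPU left
host 4: place vm5 (27 vCPU), 21 vCPU left
host 1: place vm6 (11 vCPU), 2 vCPU left
host 3: place vm7 (12 vCPU), 0 vCPU left
host 4: place vm8 (13 vCPU), 8 vCPU left
host 2: place vm9 (4 vCPU), 4 vCPU left
host 5: place vm10 (14 vCPU), 34 vCPU left
host 5: place vm11 (31 vCPU), 3 vCPU left
host 6: place vm12 (26 vCPU), 22 vCPU left
host 4: place vm13 (6 vCPU), 2 vCPU left
Final hosts: [35,11] [26,14,4] [36,12] [27,13,6] [14,31] [26].

6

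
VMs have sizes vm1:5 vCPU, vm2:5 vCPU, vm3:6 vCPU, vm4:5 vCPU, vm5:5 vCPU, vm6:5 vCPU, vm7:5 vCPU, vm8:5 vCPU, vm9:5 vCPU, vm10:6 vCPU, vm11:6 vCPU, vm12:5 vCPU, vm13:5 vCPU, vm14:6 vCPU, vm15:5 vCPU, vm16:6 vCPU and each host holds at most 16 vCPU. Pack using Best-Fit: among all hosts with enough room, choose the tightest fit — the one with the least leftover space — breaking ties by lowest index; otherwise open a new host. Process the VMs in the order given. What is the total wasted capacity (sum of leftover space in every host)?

vm1 (5 vCPU) → host 1 (remaining 11 vCPU)
vm2 (5 vCPU) → host 1 (remaining 6 vCPU)
vm3 (6 vCPU) → host 1 (remaining 0 vCPU)
vm4 (5 vCPU) → host 2 (remaining 11 vCPU)
vm5 (5 vCPU) → host 2 (remaining 6 vCPU)
vm6 (5 vCPU) → host 2 (remaining 1 vCPU)
vm7 (5 vCPU) → host 3 (remaining 11 vCPU)
vm8 (5 vCPU) → host 3 (remaining 6 vCPU)
vm9 (5 vCPU) → host 3 (remaining 1 vCPU)
vm10 (6 vCPU) → host 4 (remaining 10 vCPU)
vm11 (6 vCPU) → host 4 (remaining 4 vCPU)
vm12 (5 vCPU) → host 5 (remaining 11 vCPU)
vm13 (5 vCPU) → host 5 (remaining 6 vCPU)
vm14 (6 vCPU) → host 5 (remaining 0 vCPU)
vm15 (5 vCPU) → host 6 (remaining 11 vCPU)
vm16 (6 vCPU) → host 6 (remaining 5 vCPU)
6 hosts × 16 vCPU = 96 vCPU; used 85 vCPU; unused 11 vCPU.

11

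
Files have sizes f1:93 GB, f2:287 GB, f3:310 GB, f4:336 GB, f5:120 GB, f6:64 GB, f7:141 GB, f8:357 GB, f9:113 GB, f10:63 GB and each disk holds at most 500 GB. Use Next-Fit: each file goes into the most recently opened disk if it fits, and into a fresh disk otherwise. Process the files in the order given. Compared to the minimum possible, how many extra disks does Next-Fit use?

2

Next-Fit: [93,287] [310] [336,120] [64,141] [357,113] [63] → 6 disks.
Total size 1884 GB; any packing needs at least ⌈1884/500⌉ = 4 disks.
An optimal packing achieves that bound: [357,141] [336,120] [310,113,64] [287,93,63] → 4 disks.
Excess: 6 − 4 = 2.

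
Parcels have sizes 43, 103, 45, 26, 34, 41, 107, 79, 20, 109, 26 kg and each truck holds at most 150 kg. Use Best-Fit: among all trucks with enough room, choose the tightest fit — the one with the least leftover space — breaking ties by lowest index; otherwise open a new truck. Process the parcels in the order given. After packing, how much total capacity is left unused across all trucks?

117

43 kg → truck 1 (remaining 107 kg)
103 kg → truck 1 (remaining 4 kg)
45 kg → truck 2 (remaining 105 kg)
26 kg → truck 2 (remaining 79 kg)
34 kg → truck 2 (remaining 45 kg)
41 kg → truck 2 (remaining 4 kg)
107 kg → truck 3 (remaining 43 kg)
79 kg → truck 4 (remaining 71 kg)
20 kg → truck 3 (remaining 23 kg)
109 kg → truck 5 (remaining 41 kg)
26 kg → truck 5 (remaining 15 kg)
5 trucks × 150 kg = 750 kg; used 633 kg; unused 117 kg.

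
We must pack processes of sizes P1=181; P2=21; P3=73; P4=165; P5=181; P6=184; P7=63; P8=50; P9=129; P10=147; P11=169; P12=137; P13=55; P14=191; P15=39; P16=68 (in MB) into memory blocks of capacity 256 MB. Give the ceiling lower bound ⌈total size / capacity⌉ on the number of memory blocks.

8

Total size = 181 + 21 + 73 + 165 + 181 + 184 + 63 + 50 + 129 + 147 + 169 + 137 + 55 + 191 + 39 + 68 = 1853 MB.
⌈1853 / 256⌉ = 8.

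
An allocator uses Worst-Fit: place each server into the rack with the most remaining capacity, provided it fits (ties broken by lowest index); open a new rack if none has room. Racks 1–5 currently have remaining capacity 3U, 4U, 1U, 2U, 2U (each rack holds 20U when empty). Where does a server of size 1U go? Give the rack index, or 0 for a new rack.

Racks with room: rack 1 (3U), rack 2 (4U), rack 3 (1U), rack 4 (2U), rack 5 (2U).
Most room is rack 2 with 4U free.

2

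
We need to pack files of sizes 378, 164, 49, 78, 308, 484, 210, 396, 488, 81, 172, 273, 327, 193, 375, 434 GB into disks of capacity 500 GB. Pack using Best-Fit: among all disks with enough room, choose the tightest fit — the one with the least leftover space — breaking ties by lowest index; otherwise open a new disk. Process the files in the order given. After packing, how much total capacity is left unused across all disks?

590

disk 1: place 378 GB, 122 GB left
disk 2: place 164 GB, 336 GB left
disk 1: place 49 GB, 73 GB left
disk 2: place 78 GB, 258 GB left
disk 3: place 308 GB, 192 GB left
disk 4: place 484 GB, 16 GB left
disk 2: place 210 GB, 48 GB left
disk 5: place 396 GB, 104 GB left
disk 6: place 488 GB, 12 GB left
disk 5: place 81 GB, 23 GB left
disk 3: place 172 GB, 20 GB left
disk 7: place 273 GB, 227 GB left
disk 8: place 327 GB, 173 GB left
disk 7: place 193 GB, 34 GB left
disk 9: place 375 GB, 125 GB left
disk 10: place 434 GB, 66 GB left
10 disks × 500 GB = 5000 GB; used 4410 GB; unused 590 GB.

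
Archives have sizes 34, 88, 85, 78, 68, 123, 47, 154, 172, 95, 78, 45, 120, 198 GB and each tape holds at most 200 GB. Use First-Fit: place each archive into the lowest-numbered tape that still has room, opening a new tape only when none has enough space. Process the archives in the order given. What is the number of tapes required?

Put 34 GB in tape 1; 166 GB remain.
Put 88 GB in tape 1; 78 GB remain.
Put 85 GB in tape 2; 115 GB remain.
Put 78 GB in tape 1; 0 GB remain.
Put 68 GB in tape 2; 47 GB remain.
Put 123 GB in tape 3; 77 GB remain.
Put 47 GB in tape 2; 0 GB remain.
Put 154 GB in tape 4; 46 GB remain.
Put 172 GB in tape 5; 28 GB remain.
Put 95 GB in tape 6; 105 GB remain.
Put 78 GB in tape 6; 27 GB remain.
Put 45 GB in tape 3; 32 GB remain.
Put 120 GB in tape 7; 80 GB remain.
Put 198 GB in tape 8; 2 GB remain.
Final tapes: [34,88,78] [85,68,47] [123,45] [154] [172] [95,78] [120] [198].

8 tapes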